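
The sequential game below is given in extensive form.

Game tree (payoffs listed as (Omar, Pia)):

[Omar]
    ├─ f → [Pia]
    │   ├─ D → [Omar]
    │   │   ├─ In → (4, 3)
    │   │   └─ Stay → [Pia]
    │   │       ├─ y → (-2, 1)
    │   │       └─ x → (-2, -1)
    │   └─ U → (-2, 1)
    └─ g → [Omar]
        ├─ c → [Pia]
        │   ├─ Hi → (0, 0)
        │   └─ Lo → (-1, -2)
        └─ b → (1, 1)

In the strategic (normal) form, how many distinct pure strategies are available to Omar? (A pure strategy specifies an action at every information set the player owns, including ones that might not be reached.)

8

Omar owns the root with actions {f, g} — two choices.
Omar owns the node after g with actions {c, b} — two choices.
Omar owns the node after f-D with actions {In, Stay} — two choices.
A pure strategy fixes one action at each information set independently, so the count is the product 2 × 2 × 2 = 8.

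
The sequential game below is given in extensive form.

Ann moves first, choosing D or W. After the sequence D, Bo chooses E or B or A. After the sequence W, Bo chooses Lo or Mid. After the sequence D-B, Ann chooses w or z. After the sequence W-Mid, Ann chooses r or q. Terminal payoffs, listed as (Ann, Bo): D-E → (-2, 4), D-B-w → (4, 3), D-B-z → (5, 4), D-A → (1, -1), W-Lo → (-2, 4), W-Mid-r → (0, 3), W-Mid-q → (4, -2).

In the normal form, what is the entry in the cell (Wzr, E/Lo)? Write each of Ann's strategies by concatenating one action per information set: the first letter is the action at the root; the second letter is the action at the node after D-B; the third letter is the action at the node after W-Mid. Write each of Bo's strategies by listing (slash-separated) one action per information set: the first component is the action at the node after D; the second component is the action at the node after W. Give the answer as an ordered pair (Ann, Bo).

Trace the play path from the root:
  Ann plays W
  Bo plays Lo at [W]
→ terminal payoff (-2, 4).
(Ann's choice at the node after D-B is never reached on this path, so it doesn't affect the outcome.)

(-2, 4)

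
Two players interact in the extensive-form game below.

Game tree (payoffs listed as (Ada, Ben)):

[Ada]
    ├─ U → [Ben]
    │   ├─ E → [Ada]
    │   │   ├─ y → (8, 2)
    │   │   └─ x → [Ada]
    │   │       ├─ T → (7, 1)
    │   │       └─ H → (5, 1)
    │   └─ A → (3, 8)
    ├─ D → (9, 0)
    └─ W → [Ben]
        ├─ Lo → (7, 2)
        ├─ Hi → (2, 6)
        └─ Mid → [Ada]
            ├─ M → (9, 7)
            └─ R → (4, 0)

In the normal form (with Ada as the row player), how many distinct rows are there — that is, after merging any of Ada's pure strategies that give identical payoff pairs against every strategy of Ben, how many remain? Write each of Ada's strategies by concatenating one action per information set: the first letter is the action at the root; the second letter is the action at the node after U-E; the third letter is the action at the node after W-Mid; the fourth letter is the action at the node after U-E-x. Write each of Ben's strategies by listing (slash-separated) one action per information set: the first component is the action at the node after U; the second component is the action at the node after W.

Ada has 24 pure strategies: UyMT, UyMH, UyRT, UyRH, UxMT, UxMH, UxRT, UxRH, DyMT, DyMH, DyRT, DyRH, DxMT, DxMH, DxRT, DxRH, WyMT, WyMH, WyRT, WyRH, WxMT, WxMH, WxRT, WxRH. Columns: E/Lo, E/Hi, E/Mid, A/Lo, A/Hi, A/Mid.
{UyMT, UyMH, UyRT, UyRH} → row (8,2) (8,2) (8,2) (3,8) (3,8) (3,8)
{UxMT, UxRT} → row (7,1) (7,1) (7,1) (3,8) (3,8) (3,8)
{UxMH, UxRH} → row (5,1) (5,1) (5,1) (3,8) (3,8) (3,8)
{DyMT, DyMH, DyRT, DyRH, DxMT, DxMH, DxRT, DxRH} → row (9,0) (9,0) (9,0) (9,0) (9,0) (9,0)
{WyMT, WyMH, WxMT, WxMH} → row (7,2) (2,6) (9,7) (7,2) (2,6) (9,7)
{WyRT, WyRH, WxRT, WxRH} → row (7,2) (2,6) (4,0) (7,2) (2,6) (4,0)
That's 6 distinct rows out of 24 strategies.

6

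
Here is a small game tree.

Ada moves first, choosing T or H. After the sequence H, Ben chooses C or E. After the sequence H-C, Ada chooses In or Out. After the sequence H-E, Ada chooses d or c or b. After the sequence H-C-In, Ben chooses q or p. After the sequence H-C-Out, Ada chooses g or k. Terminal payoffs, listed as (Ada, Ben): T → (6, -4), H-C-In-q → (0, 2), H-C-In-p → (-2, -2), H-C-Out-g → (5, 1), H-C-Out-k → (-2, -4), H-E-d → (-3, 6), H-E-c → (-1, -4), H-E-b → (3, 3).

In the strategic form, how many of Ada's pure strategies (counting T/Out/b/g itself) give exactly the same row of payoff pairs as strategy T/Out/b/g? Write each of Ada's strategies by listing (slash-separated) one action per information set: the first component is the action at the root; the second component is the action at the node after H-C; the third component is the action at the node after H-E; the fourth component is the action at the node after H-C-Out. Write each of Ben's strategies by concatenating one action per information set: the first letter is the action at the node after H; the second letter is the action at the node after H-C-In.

Row for T/Out/b/g (columns Cq, Cp, Eq, Ep): (6,-4) (6,-4) (6,-4) (6,-4).
Under T/Out/b/g, Ada's choice at the node after H-C and at the node after H-E and at the node after H-C-Out can never be reached regardless of what Ben does, so varying those choices leaves every outcome unchanged.
Holding the reachable choices fixed and varying the unreachable ones freely already gives 2 × 3 × 2 = 12 equivalent strategies.
No other strategy reproduces this row, so those 12 are the full class: T/In/d/g, T/In/d/k, T/In/c/g, T/In/c/k, T/In/b/g, T/In/b/k, T/Out/d/g, T/Out/d/k, T/Out/c/g, T/Out/c/k, T/Out/b/g, T/Out/b/k.

12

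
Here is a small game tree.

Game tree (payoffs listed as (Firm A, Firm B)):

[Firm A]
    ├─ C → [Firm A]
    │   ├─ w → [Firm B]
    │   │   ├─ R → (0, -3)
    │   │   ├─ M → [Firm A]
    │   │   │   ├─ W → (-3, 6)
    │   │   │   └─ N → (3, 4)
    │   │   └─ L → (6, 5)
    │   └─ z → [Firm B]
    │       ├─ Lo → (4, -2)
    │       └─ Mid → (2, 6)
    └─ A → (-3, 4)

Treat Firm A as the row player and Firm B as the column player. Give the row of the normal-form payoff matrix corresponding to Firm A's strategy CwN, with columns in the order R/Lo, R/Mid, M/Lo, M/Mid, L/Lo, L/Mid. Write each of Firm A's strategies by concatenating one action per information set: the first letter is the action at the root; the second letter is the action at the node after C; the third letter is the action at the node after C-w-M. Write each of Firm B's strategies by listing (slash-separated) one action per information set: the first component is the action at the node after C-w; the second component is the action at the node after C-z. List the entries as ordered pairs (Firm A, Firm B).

vs R/Lo: Firm A plays C → Firm A plays w at [C] → Firm B plays R at [C-w] → (0, -3)
vs R/Mid: Firm A plays C → Firm A plays w at [C] → Firm B plays R at [C-w] → (0, -3)
vs M/Lo: Firm A plays C → Firm A plays w at [C] → Firm B plays M at [C-w] → Firm A plays N at [C-w-M] → (3, 4)
vs M/Mid: Firm A plays C → Firm A plays w at [C] → Firm B plays M at [C-w] → Firm A plays N at [C-w-M] → (3, 4)
vs L/Lo: Firm A plays C → Firm A plays w at [C] → Firm B plays L at [C-w] → (6, 5)
vs L/Mid: Firm A plays C → Firm A plays w at [C] → Firm B plays L at [C-w] → (6, 5)

(0,-3) (0,-3) (3,4) (3,4) (6,5) (6,5)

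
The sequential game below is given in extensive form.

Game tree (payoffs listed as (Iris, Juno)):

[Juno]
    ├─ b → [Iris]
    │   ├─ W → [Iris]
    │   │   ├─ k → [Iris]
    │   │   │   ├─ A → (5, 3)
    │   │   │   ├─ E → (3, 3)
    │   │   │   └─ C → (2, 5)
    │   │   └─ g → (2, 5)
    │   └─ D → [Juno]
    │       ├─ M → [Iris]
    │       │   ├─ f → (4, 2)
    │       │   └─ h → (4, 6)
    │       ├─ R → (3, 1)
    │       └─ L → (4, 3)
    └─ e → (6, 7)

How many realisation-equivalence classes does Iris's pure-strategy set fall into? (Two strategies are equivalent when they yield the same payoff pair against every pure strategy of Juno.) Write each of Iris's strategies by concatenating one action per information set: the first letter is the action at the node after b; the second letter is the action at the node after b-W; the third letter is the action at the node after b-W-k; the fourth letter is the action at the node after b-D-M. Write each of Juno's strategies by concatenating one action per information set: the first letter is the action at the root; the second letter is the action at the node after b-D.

5

Iris has 24 pure strategies: WkAf, WkAh, WkEf, WkEh, WkCf, WkCh, WgAf, WgAh, WgEf, WgEh, WgCf, WgCh, DkAf, DkAh, DkEf, DkEh, DkCf, DkCh, DgAf, DgAh, DgEf, DgEh, DgCf, DgCh. Columns: bM, bR, bL, eM, eR, eL.
{WkAf, WkAh} → row (5,3) (5,3) (5,3) (6,7) (6,7) (6,7)
{WkEf, WkEh} → row (3,3) (3,3) (3,3) (6,7) (6,7) (6,7)
{WkCf, WkCh, WgAf, WgAh, WgEf, WgEh, WgCf, WgCh} → row (2,5) (2,5) (2,5) (6,7) (6,7) (6,7)
{DkAf, DkEf, DkCf, DgAf, DgEf, DgCf} → row (4,2) (3,1) (4,3) (6,7) (6,7) (6,7)
{DkAh, DkEh, DkCh, DgAh, DgEh, DgCh} → row (4,6) (3,1) (4,3) (6,7) (6,7) (6,7)
That's 5 distinct rows out of 24 strategies.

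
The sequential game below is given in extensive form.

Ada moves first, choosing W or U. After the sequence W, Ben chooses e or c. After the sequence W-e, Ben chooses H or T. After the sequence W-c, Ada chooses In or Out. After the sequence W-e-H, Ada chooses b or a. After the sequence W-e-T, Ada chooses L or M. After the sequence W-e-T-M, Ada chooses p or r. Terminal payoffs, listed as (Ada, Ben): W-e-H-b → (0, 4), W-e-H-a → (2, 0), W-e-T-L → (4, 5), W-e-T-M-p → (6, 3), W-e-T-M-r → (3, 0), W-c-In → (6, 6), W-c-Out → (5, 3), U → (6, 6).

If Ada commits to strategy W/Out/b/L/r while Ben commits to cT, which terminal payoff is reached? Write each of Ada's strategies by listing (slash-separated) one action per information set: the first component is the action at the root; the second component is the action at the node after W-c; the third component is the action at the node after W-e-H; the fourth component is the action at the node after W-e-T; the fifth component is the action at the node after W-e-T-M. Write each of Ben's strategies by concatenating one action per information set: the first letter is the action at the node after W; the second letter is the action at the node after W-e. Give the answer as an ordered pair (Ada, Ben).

(5, 3)

Trace the play path from the root:
  Ada plays W
  Ben plays c at [W]
  Ada plays Out at [W-c]
→ terminal payoff (5, 3).
(Ada's choice at the node after W-e-H is never reached on this path, so it doesn't affect the outcome.)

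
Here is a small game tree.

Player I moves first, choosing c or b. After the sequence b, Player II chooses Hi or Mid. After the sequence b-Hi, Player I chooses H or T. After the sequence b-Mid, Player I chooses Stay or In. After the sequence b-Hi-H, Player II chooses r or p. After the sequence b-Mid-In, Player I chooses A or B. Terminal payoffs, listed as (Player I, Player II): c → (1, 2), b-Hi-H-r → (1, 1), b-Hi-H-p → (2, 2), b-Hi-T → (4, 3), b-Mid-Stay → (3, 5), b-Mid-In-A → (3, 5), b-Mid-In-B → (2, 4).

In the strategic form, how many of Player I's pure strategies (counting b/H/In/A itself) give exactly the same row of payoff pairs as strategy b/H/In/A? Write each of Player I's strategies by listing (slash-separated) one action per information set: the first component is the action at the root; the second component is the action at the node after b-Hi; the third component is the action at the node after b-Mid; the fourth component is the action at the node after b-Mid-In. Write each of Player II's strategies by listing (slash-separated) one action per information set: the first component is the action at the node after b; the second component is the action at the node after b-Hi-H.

3

Row for b/H/In/A (columns Hi/r, Hi/p, Mid/r, Mid/p): (1,1) (2,2) (3,5) (3,5).
Every one of Player I's information sets is on the play path for some reply by Player II when Player I follows b/H/In/A.
Even so, b/H/Stay/A, b/H/Stay/B happen to produce the same payoff in every column — so 3 strategies share this row.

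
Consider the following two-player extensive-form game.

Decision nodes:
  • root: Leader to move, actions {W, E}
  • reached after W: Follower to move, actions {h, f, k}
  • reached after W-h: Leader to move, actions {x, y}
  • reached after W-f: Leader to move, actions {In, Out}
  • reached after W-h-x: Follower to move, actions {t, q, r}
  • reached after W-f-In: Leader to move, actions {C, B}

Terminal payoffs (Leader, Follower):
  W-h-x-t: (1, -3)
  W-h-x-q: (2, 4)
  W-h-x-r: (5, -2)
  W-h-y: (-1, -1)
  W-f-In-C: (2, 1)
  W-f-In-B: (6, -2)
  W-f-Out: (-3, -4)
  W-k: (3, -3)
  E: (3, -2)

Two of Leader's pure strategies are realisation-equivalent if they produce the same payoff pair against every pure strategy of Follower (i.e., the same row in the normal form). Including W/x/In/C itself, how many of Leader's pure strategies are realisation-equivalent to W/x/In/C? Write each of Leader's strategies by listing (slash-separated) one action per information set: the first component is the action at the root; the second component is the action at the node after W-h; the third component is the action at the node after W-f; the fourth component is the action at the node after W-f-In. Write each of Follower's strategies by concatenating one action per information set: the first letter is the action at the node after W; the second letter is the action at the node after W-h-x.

1

Row for W/x/In/C (columns ht, hq, hr, ft, fq, fr, kt, kq, kr): (1,-3) (2,4) (5,-2) (2,1) (2,1) (2,1) (3,-3) (3,-3) (3,-3).
Every one of Leader's information sets is on the play path for some reply by Follower when Leader follows W/x/In/C.
Changing the action at any of them therefore changes at least one column, so only W/x/In/C itself gives this row.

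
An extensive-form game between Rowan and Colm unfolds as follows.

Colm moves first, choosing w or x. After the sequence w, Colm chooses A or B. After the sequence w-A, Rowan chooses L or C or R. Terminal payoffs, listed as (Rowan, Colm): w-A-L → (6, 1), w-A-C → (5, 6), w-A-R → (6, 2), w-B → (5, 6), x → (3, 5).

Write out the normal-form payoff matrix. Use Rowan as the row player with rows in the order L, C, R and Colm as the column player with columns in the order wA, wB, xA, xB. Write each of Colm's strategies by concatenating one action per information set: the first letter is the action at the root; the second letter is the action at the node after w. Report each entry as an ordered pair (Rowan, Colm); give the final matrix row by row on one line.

           wA       wB       xA       xB
   L    (6,1)    (5,6)    (3,5)    (3,5)
   C    (5,6)    (5,6)    (3,5)    (3,5)
   R    (6,2)    (5,6)    (3,5)    (3,5)

L: (6,1) (5,6) (3,5) (3,5) | C: (5,6) (5,6) (3,5) (3,5) | R: (6,2) (5,6) (3,5) (3,5)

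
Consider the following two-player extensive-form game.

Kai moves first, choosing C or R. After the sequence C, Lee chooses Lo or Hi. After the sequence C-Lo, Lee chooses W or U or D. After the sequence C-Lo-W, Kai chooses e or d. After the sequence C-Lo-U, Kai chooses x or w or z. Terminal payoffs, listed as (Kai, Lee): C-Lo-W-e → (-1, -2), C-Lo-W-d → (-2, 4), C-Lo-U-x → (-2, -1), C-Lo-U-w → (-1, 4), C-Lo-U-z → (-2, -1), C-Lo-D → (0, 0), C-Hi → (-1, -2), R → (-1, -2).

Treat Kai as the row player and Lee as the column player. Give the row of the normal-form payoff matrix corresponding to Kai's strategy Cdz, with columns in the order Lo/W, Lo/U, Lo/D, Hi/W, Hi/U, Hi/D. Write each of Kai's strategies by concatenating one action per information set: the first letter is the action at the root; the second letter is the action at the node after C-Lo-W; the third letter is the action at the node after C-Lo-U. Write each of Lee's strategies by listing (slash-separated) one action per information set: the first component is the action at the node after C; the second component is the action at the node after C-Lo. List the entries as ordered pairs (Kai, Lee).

vs Lo/W: Kai plays C → Lee plays Lo at [C] → Lee plays W at [C-Lo] → Kai plays d at [C-Lo-W] → (-2, 4)
vs Lo/U: Kai plays C → Lee plays Lo at [C] → Lee plays U at [C-Lo] → Kai plays z at [C-Lo-U] → (-2, -1)
vs Lo/D: Kai plays C → Lee plays Lo at [C] → Lee plays D at [C-Lo] → (0, 0)
vs Hi/W: Kai plays C → Lee plays Hi at [C] → (-1, -2)
vs Hi/U: Kai plays C → Lee plays Hi at [C] → (-1, -2)
vs Hi/D: Kai plays C → Lee plays Hi at [C] → (-1, -2)

(-2,4) (-2,-1) (0,0) (-1,-2) (-1,-2) (-1,-2)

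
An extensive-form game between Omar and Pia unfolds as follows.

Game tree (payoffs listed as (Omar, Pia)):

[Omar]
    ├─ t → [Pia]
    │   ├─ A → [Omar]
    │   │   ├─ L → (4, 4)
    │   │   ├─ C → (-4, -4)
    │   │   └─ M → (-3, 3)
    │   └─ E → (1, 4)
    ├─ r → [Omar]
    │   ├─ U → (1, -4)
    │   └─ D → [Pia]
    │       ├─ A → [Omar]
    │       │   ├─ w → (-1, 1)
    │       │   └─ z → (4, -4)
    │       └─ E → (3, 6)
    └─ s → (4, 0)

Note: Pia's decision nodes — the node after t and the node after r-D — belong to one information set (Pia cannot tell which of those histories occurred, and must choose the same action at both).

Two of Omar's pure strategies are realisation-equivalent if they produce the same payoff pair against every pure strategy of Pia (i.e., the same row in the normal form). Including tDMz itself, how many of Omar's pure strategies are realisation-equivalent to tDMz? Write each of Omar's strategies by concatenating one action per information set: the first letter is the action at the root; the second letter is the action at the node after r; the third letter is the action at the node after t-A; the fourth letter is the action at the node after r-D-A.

4

Row for tDMz (columns A, E): (-3,3) (1,4).
Under tDMz, Omar's choice at the node after r and at the node after r-D-A can never be reached regardless of what Pia does, so varying those choices leaves every outcome unchanged.
Holding the reachable choices fixed and varying the unreachable ones freely already gives 2 × 2 = 4 equivalent strategies.
No other strategy reproduces this row, so those 4 are the full class: tUMw, tUMz, tDMw, tDMz.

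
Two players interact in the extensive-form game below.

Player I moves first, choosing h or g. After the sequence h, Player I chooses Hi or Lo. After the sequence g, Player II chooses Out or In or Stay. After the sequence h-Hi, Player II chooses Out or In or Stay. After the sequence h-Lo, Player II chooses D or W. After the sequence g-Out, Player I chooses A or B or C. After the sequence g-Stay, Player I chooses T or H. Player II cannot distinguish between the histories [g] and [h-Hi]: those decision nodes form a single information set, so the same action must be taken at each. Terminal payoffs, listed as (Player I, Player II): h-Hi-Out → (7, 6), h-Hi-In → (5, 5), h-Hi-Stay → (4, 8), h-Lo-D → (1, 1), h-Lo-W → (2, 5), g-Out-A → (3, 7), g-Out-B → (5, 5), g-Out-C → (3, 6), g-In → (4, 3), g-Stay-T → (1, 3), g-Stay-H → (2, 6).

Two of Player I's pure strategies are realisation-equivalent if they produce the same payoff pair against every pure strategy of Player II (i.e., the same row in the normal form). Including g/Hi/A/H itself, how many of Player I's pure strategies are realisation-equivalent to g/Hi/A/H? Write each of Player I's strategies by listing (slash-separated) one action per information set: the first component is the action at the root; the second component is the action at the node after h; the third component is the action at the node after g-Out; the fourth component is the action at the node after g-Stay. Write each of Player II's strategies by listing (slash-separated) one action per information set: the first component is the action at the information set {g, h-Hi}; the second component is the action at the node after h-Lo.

Row for g/Hi/A/H (columns Out/D, Out/W, In/D, In/W, Stay/D, Stay/W): (3,7) (3,7) (4,3) (4,3) (2,6) (2,6).
Under g/Hi/A/H, Player I's choice at the node after h can never be reached regardless of what Player II does, so varying those choices leaves every outcome unchanged.
Holding the reachable choices fixed and varying the unreachable one freely already gives 2 equivalent strategies.
No other strategy reproduces this row, so those 2 are the full class: g/Hi/A/H, g/Lo/A/H.

2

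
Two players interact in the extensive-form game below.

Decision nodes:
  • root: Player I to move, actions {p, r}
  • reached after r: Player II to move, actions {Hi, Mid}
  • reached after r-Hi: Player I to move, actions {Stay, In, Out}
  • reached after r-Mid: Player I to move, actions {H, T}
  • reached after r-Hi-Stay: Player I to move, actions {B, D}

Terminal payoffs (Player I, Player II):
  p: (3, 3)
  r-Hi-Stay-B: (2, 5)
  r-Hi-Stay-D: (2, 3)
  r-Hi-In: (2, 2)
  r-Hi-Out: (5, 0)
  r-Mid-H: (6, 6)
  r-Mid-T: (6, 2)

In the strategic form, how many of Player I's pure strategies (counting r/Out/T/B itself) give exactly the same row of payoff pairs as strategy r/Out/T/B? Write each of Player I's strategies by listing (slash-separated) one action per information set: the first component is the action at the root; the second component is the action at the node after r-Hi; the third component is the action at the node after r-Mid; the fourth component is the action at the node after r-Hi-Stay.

2

Row for r/Out/T/B (columns Hi, Mid): (5,0) (6,2).
Under r/Out/T/B, Player I's choice at the node after r-Hi-Stay can never be reached regardless of what Player II does, so varying those choices leaves every outcome unchanged.
Holding the reachable choices fixed and varying the unreachable one freely already gives 2 equivalent strategies.
No other strategy reproduces this row, so those 2 are the full class: r/Out/T/B, r/Out/T/D.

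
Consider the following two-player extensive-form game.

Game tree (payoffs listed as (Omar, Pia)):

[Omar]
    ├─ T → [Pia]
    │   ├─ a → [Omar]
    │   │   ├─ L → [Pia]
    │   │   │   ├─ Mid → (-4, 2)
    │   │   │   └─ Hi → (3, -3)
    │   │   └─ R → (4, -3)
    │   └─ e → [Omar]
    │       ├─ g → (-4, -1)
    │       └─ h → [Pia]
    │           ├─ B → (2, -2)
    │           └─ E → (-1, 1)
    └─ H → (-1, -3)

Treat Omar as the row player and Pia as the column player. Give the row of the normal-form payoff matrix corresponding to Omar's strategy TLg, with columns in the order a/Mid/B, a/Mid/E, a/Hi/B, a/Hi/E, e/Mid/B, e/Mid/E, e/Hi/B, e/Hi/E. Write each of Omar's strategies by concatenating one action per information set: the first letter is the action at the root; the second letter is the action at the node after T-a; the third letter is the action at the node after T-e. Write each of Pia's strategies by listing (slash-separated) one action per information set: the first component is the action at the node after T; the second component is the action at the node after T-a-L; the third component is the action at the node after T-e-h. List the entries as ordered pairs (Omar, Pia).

vs a/Mid/B: Omar plays T → Pia plays a at [T] → Omar plays L at [T-a] → Pia plays Mid at [T-a-L] → (-4, 2)
vs a/Mid/E: Omar plays T → Pia plays a at [T] → Omar plays L at [T-a] → Pia plays Mid at [T-a-L] → (-4, 2)
vs a/Hi/B: Omar plays T → Pia plays a at [T] → Omar plays L at [T-a] → Pia plays Hi at [T-a-L] → (3, -3)
vs a/Hi/E: Omar plays T → Pia plays a at [T] → Omar plays L at [T-a] → Pia plays Hi at [T-a-L] → (3, -3)
vs e/Mid/B: Omar plays T → Pia plays e at [T] → Omar plays g at [T-e] → (-4, -1)
vs e/Mid/E: Omar plays T → Pia plays e at [T] → Omar plays g at [T-e] → (-4, -1)
vs e/Hi/B: Omar plays T → Pia plays e at [T] → Omar plays g at [T-e] → (-4, -1)
vs e/Hi/E: Omar plays T → Pia plays e at [T] → Omar plays g at [T-e] → (-4, -1)

(-4,2) (-4,2) (3,-3) (3,-3) (-4,-1) (-4,-1) (-4,-1) (-4,-1)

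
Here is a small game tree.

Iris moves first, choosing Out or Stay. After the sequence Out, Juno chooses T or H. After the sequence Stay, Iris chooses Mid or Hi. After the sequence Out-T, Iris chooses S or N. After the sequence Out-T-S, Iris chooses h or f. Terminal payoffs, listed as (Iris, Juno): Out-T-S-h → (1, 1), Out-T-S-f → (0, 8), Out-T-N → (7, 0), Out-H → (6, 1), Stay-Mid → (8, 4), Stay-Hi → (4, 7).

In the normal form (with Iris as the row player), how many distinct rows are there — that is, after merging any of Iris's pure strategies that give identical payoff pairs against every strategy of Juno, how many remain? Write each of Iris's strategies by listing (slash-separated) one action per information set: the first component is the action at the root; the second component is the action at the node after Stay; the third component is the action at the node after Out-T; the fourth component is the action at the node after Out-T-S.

Iris has 16 pure strategies: Out/Mid/S/h, Out/Mid/S/f, Out/Mid/N/h, Out/Mid/N/f, Out/Hi/S/h, Out/Hi/S/f, Out/Hi/N/h, Out/Hi/N/f, Stay/Mid/S/h, Stay/Mid/S/f, Stay/Mid/N/h, Stay/Mid/N/f, Stay/Hi/S/h, Stay/Hi/S/f, Stay/Hi/N/h, Stay/Hi/N/f. Columns: T, H.
{Out/Mid/S/h, Out/Hi/S/h} → row (1,1) (6,1)
{Out/Mid/S/f, Out/Hi/S/f} → row (0,8) (6,1)
{Out/Mid/N/h, Out/Mid/N/f, Out/Hi/N/h, Out/Hi/N/f} → row (7,0) (6,1)
{Stay/Mid/S/h, Stay/Mid/S/f, Stay/Mid/N/h, Stay/Mid/N/f} → row (8,4) (8,4)
{Stay/Hi/S/h, Stay/Hi/S/f, Stay/Hi/N/h, Stay/Hi/N/f} → row (4,7) (4,7)
That's 5 distinct rows out of 16 strategies.

5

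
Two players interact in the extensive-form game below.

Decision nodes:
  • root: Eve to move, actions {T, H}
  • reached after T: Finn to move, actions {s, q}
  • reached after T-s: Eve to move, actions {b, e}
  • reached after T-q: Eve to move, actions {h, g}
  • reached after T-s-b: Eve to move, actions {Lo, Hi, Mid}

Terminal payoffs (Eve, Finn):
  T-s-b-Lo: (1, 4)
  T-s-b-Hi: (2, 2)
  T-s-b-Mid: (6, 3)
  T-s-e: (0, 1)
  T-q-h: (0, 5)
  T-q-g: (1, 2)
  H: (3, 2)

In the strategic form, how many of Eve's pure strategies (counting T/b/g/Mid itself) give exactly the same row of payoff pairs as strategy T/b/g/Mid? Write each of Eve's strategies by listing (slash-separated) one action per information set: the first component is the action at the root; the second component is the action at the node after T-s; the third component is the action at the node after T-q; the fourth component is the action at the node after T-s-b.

Row for T/b/g/Mid (columns s, q): (6,3) (1,2).
Every one of Eve's information sets is on the play path for some reply by Finn when Eve follows T/b/g/Mid.
Changing the action at any of them therefore changes at least one column, so only T/b/g/Mid itself gives this row.

1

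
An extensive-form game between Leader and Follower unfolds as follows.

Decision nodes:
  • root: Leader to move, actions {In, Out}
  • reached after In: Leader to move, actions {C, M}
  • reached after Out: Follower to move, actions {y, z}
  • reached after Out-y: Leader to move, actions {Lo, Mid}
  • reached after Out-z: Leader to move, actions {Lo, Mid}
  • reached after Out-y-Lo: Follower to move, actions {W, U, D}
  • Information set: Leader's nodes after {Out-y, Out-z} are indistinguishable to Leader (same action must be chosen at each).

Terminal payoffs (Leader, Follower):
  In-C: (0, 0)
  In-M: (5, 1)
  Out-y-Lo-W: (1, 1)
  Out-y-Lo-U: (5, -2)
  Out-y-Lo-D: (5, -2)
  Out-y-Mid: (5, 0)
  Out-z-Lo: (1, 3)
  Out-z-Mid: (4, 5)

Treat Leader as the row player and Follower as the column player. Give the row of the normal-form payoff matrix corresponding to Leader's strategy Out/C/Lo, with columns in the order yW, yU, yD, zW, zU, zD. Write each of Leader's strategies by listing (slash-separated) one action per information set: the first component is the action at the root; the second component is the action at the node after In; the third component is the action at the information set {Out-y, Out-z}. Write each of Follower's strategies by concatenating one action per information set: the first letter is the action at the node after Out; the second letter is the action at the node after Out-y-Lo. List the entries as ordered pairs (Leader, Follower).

(1,1) (5,-2) (5,-2) (1,3) (1,3) (1,3)

vs yW: Leader plays Out → Follower plays y at [Out] → Leader plays Lo at [Out-y] → Follower plays W at [Out-y-Lo] → (1, 1)
vs yU: Leader plays Out → Follower plays y at [Out] → Leader plays Lo at [Out-y] → Follower plays U at [Out-y-Lo] → (5, -2)
vs yD: Leader plays Out → Follower plays y at [Out] → Leader plays Lo at [Out-y] → Follower plays D at [Out-y-Lo] → (5, -2)
vs zW: Leader plays Out → Follower plays z at [Out] → Leader plays Lo at [Out-z] → (1, 3)
vs zU: Leader plays Out → Follower plays z at [Out] → Leader plays Lo at [Out-z] → (1, 3)
vs zD: Leader plays Out → Follower plays z at [Out] → Leader plays Lo at [Out-z] → (1, 3)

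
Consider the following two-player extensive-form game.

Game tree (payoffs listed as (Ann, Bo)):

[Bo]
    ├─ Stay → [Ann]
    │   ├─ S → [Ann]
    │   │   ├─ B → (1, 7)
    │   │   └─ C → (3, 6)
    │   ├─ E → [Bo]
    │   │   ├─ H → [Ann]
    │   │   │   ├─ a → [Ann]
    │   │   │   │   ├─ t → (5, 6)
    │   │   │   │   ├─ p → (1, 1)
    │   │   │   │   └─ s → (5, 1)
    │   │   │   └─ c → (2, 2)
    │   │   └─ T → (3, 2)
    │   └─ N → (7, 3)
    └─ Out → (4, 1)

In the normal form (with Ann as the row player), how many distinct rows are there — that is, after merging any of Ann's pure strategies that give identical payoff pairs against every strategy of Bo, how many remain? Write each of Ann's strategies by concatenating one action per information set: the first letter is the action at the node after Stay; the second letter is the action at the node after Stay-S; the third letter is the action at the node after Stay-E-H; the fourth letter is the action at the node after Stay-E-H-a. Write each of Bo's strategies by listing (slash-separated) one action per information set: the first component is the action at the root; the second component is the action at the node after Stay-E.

Ann has 36 pure strategies: SBat, SBap, SBas, SBct, SBcp, SBcs, SCat, SCap, SCas, SCct, SCcp, SCcs, EBat, EBap, EBas, EBct, EBcp, EBcs, ECat, ECap, ECas, ECct, ECcp, ECcs, NBat, NBap, NBas, NBct, NBcp, NBcs, NCat, NCap, NCas, NCct, NCcp, NCcs. Columns: Stay/H, Stay/T, Out/H, Out/T.
{SBat, SBap, SBas, SBct, SBcp, SBcs} → row (1,7) (1,7) (4,1) (4,1)
{SCat, SCap, SCas, SCct, SCcp, SCcs} → row (3,6) (3,6) (4,1) (4,1)
{EBat, ECat} → row (5,6) (3,2) (4,1) (4,1)
{EBap, ECap} → row (1,1) (3,2) (4,1) (4,1)
{EBas, ECas} → row (5,1) (3,2) (4,1) (4,1)
{EBct, EBcp, EBcs, ECct, ECcp, ECcs} → row (2,2) (3,2) (4,1) (4,1)
{NBat, NBap, NBas, NBct, NBcp, NBcs, NCat, NCap, NCas, NCct, NCcp, NCcs} → row (7,3) (7,3) (4,1) (4,1)
That's 7 distinct rows out of 36 strategies.

7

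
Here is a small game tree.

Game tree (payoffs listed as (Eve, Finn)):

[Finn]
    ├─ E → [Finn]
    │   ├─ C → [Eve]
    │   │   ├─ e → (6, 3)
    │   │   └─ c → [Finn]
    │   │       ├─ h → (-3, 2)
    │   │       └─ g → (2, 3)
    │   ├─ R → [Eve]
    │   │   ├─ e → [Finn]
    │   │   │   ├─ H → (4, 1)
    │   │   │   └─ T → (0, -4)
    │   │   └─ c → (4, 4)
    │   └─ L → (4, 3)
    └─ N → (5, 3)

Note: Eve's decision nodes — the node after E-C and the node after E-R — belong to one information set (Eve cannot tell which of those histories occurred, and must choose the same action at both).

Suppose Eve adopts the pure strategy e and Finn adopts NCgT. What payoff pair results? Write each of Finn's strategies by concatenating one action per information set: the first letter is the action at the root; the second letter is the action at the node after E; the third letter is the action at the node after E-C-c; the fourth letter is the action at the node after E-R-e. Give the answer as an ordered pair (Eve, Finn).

Trace the play path from the root:
  Finn plays N
→ terminal payoff (5, 3).
(Eve's choice at the information set {E-C, E-R} is never reached on this path, so it doesn't affect the outcome.)

(5, 3)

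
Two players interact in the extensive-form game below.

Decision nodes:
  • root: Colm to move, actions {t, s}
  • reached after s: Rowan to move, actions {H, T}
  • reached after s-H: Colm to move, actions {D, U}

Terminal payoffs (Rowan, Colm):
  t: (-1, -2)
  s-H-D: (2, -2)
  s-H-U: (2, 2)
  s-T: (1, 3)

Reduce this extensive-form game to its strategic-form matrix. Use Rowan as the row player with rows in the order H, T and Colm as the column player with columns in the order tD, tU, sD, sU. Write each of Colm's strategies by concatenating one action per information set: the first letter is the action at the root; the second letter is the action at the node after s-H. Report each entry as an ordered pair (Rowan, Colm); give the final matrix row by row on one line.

Row H: tD→(-1,-2), tU→(-1,-2), sD→(2,-2), sU→(2,2)
Row T: tD→(-1,-2), tU→(-1,-2), sD→(1,3), sU→(1,3)

H: (-1,-2) (-1,-2) (2,-2) (2,2) | T: (-1,-2) (-1,-2) (1,3) (1,3)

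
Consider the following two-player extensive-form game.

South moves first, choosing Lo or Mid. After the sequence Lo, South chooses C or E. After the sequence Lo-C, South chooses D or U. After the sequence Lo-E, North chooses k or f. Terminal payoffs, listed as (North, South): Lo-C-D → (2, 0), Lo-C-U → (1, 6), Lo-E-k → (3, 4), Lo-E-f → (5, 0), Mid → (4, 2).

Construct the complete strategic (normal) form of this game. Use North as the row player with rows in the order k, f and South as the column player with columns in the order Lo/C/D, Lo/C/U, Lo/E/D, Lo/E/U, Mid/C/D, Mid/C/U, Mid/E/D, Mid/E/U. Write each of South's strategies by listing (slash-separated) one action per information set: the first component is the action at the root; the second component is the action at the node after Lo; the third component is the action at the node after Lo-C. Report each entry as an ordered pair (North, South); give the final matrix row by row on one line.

k: (2,0) (1,6) (3,4) (3,4) (4,2) (4,2) (4,2) (4,2) | f: (2,0) (1,6) (5,0) (5,0) (4,2) (4,2) (4,2) (4,2)

       Lo/C/D   Lo/C/U   Lo/E/D   Lo/E/U  Mid/C/D  Mid/C/U  Mid/E/D  Mid/E/U
   k    (2,0)    (1,6)    (3,4)    (3,4)    (4,2)    (4,2)    (4,2)    (4,2)
   f    (2,0)    (1,6)    (5,0)    (5,0)    (4,2)    (4,2)    (4,2)    (4,2)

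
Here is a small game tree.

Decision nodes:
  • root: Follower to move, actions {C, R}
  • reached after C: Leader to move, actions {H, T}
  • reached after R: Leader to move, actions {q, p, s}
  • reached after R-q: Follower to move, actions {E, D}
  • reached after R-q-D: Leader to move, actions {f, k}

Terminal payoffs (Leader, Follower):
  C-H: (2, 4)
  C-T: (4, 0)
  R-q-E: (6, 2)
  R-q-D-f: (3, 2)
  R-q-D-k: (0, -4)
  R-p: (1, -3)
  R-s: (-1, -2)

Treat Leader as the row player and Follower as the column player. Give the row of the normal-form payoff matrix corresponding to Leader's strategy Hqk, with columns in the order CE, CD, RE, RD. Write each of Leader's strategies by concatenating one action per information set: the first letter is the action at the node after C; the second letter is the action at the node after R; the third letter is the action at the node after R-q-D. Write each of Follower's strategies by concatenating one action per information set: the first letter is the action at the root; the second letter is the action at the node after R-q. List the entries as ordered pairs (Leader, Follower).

vs CE: Follower plays C → Leader plays H at [C] → (2, 4)
vs CD: Follower plays C → Leader plays H at [C] → (2, 4)
vs RE: Follower plays R → Leader plays q at [R] → Follower plays E at [R-q] → (6, 2)
vs RD: Follower plays R → Leader plays q at [R] → Follower plays D at [R-q] → Leader plays k at [R-q-D] → (0, -4)

(2,4) (2,4) (6,2) (0,-4)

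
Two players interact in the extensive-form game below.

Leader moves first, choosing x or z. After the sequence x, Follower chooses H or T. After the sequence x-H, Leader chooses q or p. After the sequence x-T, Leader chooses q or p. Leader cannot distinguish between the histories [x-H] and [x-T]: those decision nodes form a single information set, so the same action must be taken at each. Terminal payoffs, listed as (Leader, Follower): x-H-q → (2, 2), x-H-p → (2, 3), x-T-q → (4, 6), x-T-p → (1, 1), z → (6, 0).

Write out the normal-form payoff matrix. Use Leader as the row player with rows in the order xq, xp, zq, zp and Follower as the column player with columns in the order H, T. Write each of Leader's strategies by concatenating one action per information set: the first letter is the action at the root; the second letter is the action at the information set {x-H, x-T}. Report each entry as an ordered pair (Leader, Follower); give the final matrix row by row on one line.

Row xq: H→(2,2), T→(4,6)
Row xp: H→(2,3), T→(1,1)
Row zq: H→(6,0), T→(6,0)
Row zp: H→(6,0), T→(6,0)

xq: (2,2) (4,6) | xp: (2,3) (1,1) | zq: (6,0) (6,0) | zp: (6,0) (6,0)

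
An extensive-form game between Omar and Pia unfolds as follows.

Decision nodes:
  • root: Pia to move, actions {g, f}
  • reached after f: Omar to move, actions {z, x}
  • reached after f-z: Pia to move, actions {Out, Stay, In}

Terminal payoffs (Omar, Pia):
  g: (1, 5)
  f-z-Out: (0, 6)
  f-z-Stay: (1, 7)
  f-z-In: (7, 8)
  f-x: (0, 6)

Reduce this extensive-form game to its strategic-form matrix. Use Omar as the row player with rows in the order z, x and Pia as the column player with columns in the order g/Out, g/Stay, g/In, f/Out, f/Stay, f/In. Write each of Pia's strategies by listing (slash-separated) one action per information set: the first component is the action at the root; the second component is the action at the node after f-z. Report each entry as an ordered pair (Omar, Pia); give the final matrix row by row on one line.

Row z: g/Out→(1,5), g/Stay→(1,5), g/In→(1,5), f/Out→(0,6), f/Stay→(1,7), f/In→(7,8)
Row x: g/Out→(1,5), g/Stay→(1,5), g/In→(1,5), f/Out→(0,6), f/Stay→(0,6), f/In→(0,6)

z: (1,5) (1,5) (1,5) (0,6) (1,7) (7,8) | x: (1,5) (1,5) (1,5) (0,6) (0,6) (0,6)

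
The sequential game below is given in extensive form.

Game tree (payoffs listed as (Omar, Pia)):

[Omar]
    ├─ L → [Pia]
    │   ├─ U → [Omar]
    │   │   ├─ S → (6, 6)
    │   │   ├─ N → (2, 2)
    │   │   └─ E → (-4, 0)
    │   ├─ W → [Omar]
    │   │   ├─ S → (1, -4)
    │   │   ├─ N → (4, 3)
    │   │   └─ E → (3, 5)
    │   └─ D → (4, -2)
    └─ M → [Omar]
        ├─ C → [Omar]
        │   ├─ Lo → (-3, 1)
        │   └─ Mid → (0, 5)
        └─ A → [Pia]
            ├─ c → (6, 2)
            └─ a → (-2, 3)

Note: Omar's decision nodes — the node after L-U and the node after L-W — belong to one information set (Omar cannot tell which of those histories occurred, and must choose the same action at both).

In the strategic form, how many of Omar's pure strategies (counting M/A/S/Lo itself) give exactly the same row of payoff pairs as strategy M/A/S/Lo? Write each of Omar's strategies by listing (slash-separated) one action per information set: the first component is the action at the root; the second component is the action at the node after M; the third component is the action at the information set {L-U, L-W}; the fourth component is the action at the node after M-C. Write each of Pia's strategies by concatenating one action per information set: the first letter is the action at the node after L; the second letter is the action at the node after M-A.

6

Row for M/A/S/Lo (columns Uc, Ua, Wc, Wa, Dc, Da): (6,2) (-2,3) (6,2) (-2,3) (6,2) (-2,3).
Under M/A/S/Lo, Omar's choice at the information set {L-U, L-W} and at the node after M-C can never be reached regardless of what Pia does, so varying those choices leaves every outcome unchanged.
Holding the reachable choices fixed and varying the unreachable ones freely already gives 3 × 2 = 6 equivalent strategies.
No other strategy reproduces this row, so those 6 are the full class: M/A/S/Lo, M/A/S/Mid, M/A/N/Lo, M/A/N/Mid, M/A/E/Lo, M/A/E/Mid.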